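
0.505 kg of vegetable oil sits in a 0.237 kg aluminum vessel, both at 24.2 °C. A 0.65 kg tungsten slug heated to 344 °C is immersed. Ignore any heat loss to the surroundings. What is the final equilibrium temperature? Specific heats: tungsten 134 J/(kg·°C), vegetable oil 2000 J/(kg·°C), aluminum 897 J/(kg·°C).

Let T be the final temperature. ΣQ_i = 0:
0.65×134×(T − 344) + 0.505×2000×(T − 24.2) + 0.237×897×(T − 24.2) = 0
87.1(T − 344) + 1010(T − 24.2) + 212.59(T − 24.2) = 0
1309.7 T = 59549
T = 59549/1309.7 ≈ 45.47 °C

T_f ≈ 45.5 °C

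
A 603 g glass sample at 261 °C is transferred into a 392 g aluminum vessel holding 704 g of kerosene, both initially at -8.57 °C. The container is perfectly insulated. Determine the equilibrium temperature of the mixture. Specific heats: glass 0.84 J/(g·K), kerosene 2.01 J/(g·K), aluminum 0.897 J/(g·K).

T_f ≈ 51.5 °C

T_f is the heat-capacity-weighted average of the initial temperatures:
T_f = (506.52·261 + 1415·(-8.57) + 351.62·(-8.57)) / (506.52 + 1415 + 351.62)
    = 117061 / 2273.2 ≈ 51.50 °C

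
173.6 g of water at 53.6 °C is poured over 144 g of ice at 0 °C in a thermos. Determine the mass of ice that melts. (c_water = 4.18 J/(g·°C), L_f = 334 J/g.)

m_melted ≈ 116 g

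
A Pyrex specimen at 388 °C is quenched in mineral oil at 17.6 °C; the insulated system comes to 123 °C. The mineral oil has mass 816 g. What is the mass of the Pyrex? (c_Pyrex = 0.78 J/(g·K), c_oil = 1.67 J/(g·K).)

Setting the total heat transfer to zero:
m×0.78×(123 − 388) + 816×1.67×(123 − 17.6) = 0
-206.7 m = -143631
m = -143631/-206.7 ≈ 694.9 g

m ≈ 695 g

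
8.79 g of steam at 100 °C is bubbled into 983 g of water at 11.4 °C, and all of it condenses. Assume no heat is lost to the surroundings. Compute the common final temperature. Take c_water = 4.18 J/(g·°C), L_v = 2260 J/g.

Conservation of energy gives ΣQ = 0:
latent heat released on condensation: 8.79·2260 = 19865
  condensed water 100 °C→T: 36.74(T − 100)
  original water: 4108.9(T − 11.4)
4145.7 T = 19865 + 3674.2 + 46842 = 70382
T ≈ 16.98 °C (< 100 °C, so full condensation is consistent).

T_f ≈ 17.0 °C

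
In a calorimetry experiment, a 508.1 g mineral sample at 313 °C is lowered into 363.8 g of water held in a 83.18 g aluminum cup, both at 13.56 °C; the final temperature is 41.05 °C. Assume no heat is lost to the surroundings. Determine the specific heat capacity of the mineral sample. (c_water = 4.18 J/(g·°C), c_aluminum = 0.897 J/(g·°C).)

c ≈ 0.317 J/(g·°C)

Conservation of energy gives ΣQ = 0:
508.1·c·(41.05 − 313) + 363.8·4.18·(41.05 − 13.56) + 83.18·0.897·(41.05 − 13.56) = 0
-138178 c = -43855
c = -43855/-138178 ≈ 0.3174 J/(g·°C)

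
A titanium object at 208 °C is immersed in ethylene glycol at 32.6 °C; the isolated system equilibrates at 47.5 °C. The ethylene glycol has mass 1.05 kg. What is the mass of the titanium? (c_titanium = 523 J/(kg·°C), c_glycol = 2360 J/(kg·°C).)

m ≈ 0.44 kg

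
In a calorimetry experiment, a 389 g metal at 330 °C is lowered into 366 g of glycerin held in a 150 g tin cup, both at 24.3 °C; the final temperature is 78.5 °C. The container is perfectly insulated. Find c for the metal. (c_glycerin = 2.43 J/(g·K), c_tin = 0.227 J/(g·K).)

Let T be the final temperature. ΣQ_i = 0:
389·c·(78.5 − 330) + 366·2.43·(78.5 − 24.3) + 150·0.227·(78.5 − 24.3) = 0
-97834 c = -50050
c = -50050/-97834 ≈ 0.5116 J/(g·K)

c ≈ 0.512 J/(g·K)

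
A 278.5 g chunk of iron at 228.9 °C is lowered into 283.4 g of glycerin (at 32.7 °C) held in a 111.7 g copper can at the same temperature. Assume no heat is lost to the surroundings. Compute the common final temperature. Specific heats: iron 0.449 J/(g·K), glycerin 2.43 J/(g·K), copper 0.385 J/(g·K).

Heat gained plus heat lost sum to zero:
278.5·0.449·(T − 228.9) + 283.4·2.43·(T − 32.7) + 111.7·0.385·(T − 32.7) = 0
125.05(T − 228.9) + 688.66(T − 32.7) + 43(T − 32.7) = 0
(125.05 + 688.66 + 43) T = 125.05·228.9 + 688.66·32.7 + 43·32.7
T ≈ 61.34 °C

T_f ≈ 61.3 °C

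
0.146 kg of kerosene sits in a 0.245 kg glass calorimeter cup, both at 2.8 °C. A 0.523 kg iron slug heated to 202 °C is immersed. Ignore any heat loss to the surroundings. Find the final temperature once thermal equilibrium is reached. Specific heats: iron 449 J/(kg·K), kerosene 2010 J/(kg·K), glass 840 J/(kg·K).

Energy conservation, ΣQ = 0:
0.523×449×(T − 202) + 0.146×2010×(T − 2.8) + 0.245×840×(T − 2.8) = 0
234.83(T − 202) + 293.46(T − 2.8) + 205.8(T − 2.8) = 0
(234.83 + 293.46 + 205.8) T = 234.83×202 + 293.46×2.8 + 205.8×2.8
T = 48833/734.09 ≈ 66.52 °C

T_f ≈ 66.5 °C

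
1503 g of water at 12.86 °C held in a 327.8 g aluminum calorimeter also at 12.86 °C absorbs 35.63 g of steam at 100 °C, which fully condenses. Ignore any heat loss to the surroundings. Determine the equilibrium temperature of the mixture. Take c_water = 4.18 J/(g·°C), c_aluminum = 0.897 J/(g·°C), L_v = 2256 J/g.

Setting the total heat transfer to zero:
condense steam: −35.63·2256 = −80381
  condensed water 100 °C→T: 148.93(T − 100)
  water warms: 1503·4.18·(T − 12.86) = 6282.5(T − 12.86)
  cup: 294.04(T − 12.86)
6725.5 T = 80381 + 14893 + 84575 = 179849
T ≈ 26.74 °C (< 100 °C, so full condensation is consistent).

T_f ≈ 26.7 °C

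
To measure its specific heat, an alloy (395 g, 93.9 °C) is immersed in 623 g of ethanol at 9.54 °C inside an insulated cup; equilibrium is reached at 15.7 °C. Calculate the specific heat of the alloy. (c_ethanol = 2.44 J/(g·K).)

c ≈ 0.303 J/(g·K)

m_s c (T_s − T_f) = m_ethanol c_ethanol (T_f − T_0):
395·c·(93.9 − 15.7) = 623·2.44·(15.7 − 9.54)
30889 c = 9363.9  ⇒  c ≈ 0.3031 J/(g·K)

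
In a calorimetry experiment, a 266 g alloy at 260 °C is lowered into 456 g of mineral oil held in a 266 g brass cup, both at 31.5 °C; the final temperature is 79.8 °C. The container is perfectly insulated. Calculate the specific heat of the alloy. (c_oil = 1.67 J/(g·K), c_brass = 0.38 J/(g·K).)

Energy conservation, ΣQ = 0:
266·c·(79.8 − 260) + 456·1.67·(79.8 − 31.5) + 266·0.38·(79.8 − 31.5) = 0
-47933 c = -41664
c = -41664/-47933 ≈ 0.8692 J/(g·K)

c ≈ 0.869 J/(g·K)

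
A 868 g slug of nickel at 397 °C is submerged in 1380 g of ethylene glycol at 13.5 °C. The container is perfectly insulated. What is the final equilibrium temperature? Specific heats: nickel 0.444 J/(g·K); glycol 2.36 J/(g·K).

|Q_nickel| = |Q_glycol|:
868·0.444·(397 − T) = 1380·2.36·(T − 13.5)
385.39(397 − T) = 3256.8(T − 13.5)
3642.2 T = 196967  ⇒  T ≈ 54.08 °C

T_f ≈ 54.1 °C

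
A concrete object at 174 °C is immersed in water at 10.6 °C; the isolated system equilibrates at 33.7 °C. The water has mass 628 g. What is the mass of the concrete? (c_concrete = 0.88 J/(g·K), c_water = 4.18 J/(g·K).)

m ≈ 491 g

Setting the total heat transfer to zero:
m×0.88×(33.7 − 174) + 628×4.18×(33.7 − 10.6) = 0
-123.46 m = -60638
m = -60638/-123.46 ≈ 491.1 g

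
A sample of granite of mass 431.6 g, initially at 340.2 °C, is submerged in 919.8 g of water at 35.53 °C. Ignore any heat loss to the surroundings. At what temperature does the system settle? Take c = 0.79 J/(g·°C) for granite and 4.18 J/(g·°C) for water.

T_f ≈ 60.3 °C

Taking heat into each body as positive, Σ m c ΔT = 0:
431.6*0.79*(T − 340.2) + 919.8*4.18*(T − 35.53) = 0
(340.96 + 3844.8) T = 340.96*340.2 + 3844.8*35.53
T = 252600 / 4185.7 = 60.3 °C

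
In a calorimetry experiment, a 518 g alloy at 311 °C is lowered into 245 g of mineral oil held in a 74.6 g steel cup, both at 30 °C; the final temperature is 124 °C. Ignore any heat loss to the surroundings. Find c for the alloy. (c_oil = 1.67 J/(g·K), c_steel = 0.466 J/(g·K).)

c ≈ 0.431 J/(g·K)

Taking heat into each body as positive, Σ m c ΔT = 0:
518×c×(124 − 311) + 245×1.67×(124 − 30) + 74.6×0.466×(124 − 30) = 0
-96866 c = -41728
c = -41728/-96866 ≈ 0.4308 J/(g·K)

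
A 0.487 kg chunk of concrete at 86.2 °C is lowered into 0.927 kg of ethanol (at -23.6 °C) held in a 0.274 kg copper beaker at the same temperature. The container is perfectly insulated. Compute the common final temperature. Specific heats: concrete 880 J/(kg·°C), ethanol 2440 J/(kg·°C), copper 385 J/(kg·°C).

T_f ≈ -6.8 °C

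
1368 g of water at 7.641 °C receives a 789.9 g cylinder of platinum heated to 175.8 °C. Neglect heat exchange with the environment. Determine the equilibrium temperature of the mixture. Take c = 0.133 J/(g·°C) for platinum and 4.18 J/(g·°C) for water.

T_f ≈ 10.7 °C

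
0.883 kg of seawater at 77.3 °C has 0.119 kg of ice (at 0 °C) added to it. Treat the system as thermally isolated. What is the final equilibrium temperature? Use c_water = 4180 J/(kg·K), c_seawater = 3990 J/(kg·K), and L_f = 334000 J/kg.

Taking heat into each body as positive, Σ m c ΔT = 0:
latent heat to melt: 0.119×334000 = 39746
  meltwater 0→T: 0.119×4180×T = 497.42 T
  seawater cools: 0.883×3990×(T − 77.3) = 3523.2(T − 77.3)
4020.6 T = 272341 − 39746 = 232595
T ≈ 57.85 °C — above 0 °C, consistent with complete melting.

T_f ≈ 57.9 °C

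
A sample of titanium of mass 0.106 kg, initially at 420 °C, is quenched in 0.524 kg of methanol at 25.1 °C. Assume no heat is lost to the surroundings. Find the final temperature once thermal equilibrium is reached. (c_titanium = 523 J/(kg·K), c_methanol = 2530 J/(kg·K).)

T_f = Σ m_i c_i T_i / Σ m_i c_i:
T_f = (55.44*420 + 1325.7*25.1) / (55.44 + 1325.7)
    = 56560 / 1381.2 ≈ 40.95 °C

T_f ≈ 41.0 °C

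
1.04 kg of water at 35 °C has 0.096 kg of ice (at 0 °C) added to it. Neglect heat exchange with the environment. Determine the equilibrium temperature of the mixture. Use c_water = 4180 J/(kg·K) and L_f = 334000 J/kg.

T_f ≈ 25.3 °C

Net heat exchanged in the isolated system is zero:
latent heat to melt: 0.096·334000 = 32064; meltwater 0→T: 0.096·4180·T = 401.28 T; water: 4347.2(T − 35)
4748.5 T = 152152 − 32064 = 120088
T ≈ 25.29 °C (positive, so assuming full melt was valid).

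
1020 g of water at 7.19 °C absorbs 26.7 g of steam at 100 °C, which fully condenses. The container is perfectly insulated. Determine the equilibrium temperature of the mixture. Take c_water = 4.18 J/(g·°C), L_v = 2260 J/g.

T_f ≈ 23.3 °C

Heat gained plus heat lost sum to zero:
latent heat released on condensation: 26.7·2260 = 60342
  condensed water 100 °C→T: 111.61(T − 100)
  original water: 4263.6(T − 7.19)
4375.2 T = 60342 + 11161 + 30655 = 102158
T ≈ 23.35 °C — below 100 °C, confirming all the steam condensed.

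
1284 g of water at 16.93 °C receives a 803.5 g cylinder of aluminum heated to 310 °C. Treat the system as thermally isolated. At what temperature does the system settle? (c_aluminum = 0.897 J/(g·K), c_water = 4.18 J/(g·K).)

Heat gained plus heat lost sum to zero:
803.5*0.897*(T − 310) + 1284*4.18*(T − 16.93) = 0
720.74(T − 310) + 5367.1(T − 16.93) = 0
(720.74 + 5367.1) T = 720.74*310 + 5367.1*16.93
T ≈ 51.63 °C

T_f ≈ 51.6 °C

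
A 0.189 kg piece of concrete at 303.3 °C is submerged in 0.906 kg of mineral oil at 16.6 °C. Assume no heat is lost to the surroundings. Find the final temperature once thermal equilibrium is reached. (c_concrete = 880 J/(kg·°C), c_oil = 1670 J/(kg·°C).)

T_f ≈ 45.0 °C

Let T be the final temperature. ΣQ_i = 0:
0.189×880×(T − 303.3) + 0.906×1670×(T − 16.6) = 0
1679.3 T = 75561
T ≈ 44.99 °C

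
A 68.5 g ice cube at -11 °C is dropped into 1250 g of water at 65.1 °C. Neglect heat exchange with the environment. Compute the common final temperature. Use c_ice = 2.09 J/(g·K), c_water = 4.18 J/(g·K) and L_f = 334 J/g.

T_f ≈ 57.3 °C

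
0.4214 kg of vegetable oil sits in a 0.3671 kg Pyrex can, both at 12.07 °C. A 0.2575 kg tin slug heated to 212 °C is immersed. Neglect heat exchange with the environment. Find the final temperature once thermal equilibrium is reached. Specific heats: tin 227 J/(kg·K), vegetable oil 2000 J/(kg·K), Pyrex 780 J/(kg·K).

T_f ≈ 21.9 °C

T_f = Σ m_i c_i T_i / Σ m_i c_i:
T_f = (58.45·212 + 842.8·12.07 + 286.34·12.07) / (58.45 + 842.8 + 286.34)
    = 26021 / 1187.6 ≈ 21.91 °C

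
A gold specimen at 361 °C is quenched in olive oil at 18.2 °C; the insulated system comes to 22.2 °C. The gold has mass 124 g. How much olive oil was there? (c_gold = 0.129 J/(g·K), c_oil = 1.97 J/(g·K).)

Energy conservation, ΣQ = 0:
124·0.129·(22.2 − 361) + m·1.97·(22.2 − 18.2) = 0
7.88 m = 5419.4
m = 5419.4/7.88 ≈ 687.7 g

m ≈ 688 g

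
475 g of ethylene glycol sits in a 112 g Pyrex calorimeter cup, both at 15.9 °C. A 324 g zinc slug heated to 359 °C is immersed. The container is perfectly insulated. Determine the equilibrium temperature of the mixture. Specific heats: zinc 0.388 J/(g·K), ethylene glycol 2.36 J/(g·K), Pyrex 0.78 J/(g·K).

Conservation of energy gives ΣQ = 0:
324·0.388·(T − 359) + 475·2.36·(T − 15.9) + 112·0.78·(T − 15.9) = 0
125.71(T − 359) + 1121(T − 15.9) + 87.36(T − 15.9) = 0
1334.1 T = 64344
T = 64344 / 1334.1 = 48.2 °C

T_f ≈ 48.2 °C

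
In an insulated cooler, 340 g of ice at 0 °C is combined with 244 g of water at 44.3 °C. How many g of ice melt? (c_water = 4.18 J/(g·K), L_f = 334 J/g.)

Water can give up m c ΔT = 244×4.18×44.3 = 45182 J before reaching 0 °C.
Melting all 340 g of ice would need 340×334 = 113560 J.
45182 J < 113560 J, so only part of the ice melts and the system sits at 0 °C.
Mass melted = 45182/334 ≈ 135.3 g.

m_melted ≈ 135 g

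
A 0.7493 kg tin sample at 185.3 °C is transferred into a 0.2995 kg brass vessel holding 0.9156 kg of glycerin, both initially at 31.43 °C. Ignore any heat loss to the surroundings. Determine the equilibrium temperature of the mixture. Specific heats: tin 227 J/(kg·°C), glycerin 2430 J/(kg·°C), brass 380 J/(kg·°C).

T_f = Σ m_i c_i T_i / Σ m_i c_i:
T_f = (170.09·185.3 + 2224.9·31.43 + 113.81·31.43) / (170.09 + 2224.9 + 113.81)
    = 105024 / 2508.8 ≈ 41.86 °C

T_f ≈ 41.9 °C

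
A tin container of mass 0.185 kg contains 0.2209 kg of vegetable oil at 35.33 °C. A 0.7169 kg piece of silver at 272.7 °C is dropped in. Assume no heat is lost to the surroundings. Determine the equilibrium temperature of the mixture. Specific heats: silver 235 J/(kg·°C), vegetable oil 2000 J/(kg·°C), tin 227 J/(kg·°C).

T_f ≈ 96.6 °C

Net heat exchanged in the isolated system is zero:
0.7169·235·(T − 272.7) + 0.2209·2000·(T − 35.33) + 0.185·227·(T − 35.33) = 0
(168.47 + 441.8 + 41.99) T = 168.47·272.7 + 441.8·35.33 + 41.99·35.33
T = 63035/652.27 ≈ 96.64 °C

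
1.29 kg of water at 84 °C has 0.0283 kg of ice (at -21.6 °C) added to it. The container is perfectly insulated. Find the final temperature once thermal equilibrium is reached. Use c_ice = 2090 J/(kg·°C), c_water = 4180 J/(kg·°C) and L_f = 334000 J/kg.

T_f ≈ 80.2 °C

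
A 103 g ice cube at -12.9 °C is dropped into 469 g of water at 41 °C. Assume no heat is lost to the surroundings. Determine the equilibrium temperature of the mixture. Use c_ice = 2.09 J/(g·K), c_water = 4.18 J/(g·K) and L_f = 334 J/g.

T_f ≈ 18.1 °C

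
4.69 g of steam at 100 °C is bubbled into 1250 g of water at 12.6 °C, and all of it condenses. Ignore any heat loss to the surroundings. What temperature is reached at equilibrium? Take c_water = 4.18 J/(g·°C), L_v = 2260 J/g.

Energy conservation, ΣQ = 0:
steam→water at 100 °C releases m L_v = 4.69×2260 = 10599
  condensed water 100 °C→T: 19.6(T − 100)
  original water: 5225(T − 12.6)
5244.6 T = 10599 + 1960.4 + 65835 = 78395
T ≈ 14.95 °C, under the boiling point, so the assumption holds.

T_f ≈ 14.9 °C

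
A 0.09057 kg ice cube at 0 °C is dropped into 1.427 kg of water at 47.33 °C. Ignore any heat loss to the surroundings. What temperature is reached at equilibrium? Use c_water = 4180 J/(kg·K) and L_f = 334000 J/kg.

Heat gained plus heat lost sum to zero:
fusion: m_ice L_f = 0.09057·334000 = 30250
  meltwater 0→T: 0.09057·4180·T = 378.58 T
  water cools: 1.427·4180·(T − 47.33) = 5964.9(T − 47.33)
6343.4 T = 282317 − 30250 = 252066
T ≈ 39.74 °C. Since T > 0 °C, the all-ice-melts assumption holds.

T_f ≈ 39.7 °C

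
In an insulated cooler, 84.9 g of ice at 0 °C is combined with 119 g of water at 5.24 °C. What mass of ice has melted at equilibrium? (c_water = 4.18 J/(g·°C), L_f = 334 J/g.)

m_melted ≈ 7.8 g

Heat available from the water dropping to 0 °C: 119×4.18×5.24 = 2606.5 J.
Melting all 84.9 g of ice would need 84.9×334 = 28357 J.
That's not enough to melt it all — equilibrium is at 0 °C with ice remaining.
m_melted×334 = 2606.5  ⇒  m_melted ≈ 7.804 g.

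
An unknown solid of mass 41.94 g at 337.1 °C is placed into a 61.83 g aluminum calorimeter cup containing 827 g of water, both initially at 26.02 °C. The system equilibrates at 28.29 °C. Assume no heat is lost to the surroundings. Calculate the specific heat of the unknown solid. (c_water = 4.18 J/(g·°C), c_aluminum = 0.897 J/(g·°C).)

c ≈ 0.616 J/(g·°C)

Heat gained plus heat lost sum to zero:
41.94×c×(28.29 − 337.1) + 827×4.18×(28.29 − 26.02) + 61.83×0.897×(28.29 − 26.02) = 0
-12951 c = -7973
c = -7973/-12951 ≈ 0.6156 J/(g·°C)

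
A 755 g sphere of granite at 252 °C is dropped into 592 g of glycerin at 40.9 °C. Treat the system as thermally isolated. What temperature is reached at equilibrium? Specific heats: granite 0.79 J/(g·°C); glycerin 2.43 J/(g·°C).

T_f ≈ 102.8 °C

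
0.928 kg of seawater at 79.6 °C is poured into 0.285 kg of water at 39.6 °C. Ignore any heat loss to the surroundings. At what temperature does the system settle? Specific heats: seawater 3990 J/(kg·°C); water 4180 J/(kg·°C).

T_f ≈ 69.9 °C

Heat lost by the seawater equals heat gained by the water:
0.928*3990*(79.6 − T) = 0.285*4180*(T − 39.6)
3702.7(79.6 − T) = 1191.3(T − 39.6)
4894 T = 341912  ⇒  T ≈ 69.86 °C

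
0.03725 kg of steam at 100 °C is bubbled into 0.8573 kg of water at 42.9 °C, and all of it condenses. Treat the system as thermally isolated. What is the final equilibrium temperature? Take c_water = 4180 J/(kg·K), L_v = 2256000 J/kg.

T_f ≈ 67.8 °C

Taking heat into each body as positive, Σ m c ΔT = 0:
latent heat released on condensation: 0.03725×2256000 = 84036
  condensate cools 100→T: 0.03725×4180×(T − 100) = 155.7(T − 100)
  water warms: 0.8573×4180×(T − 42.9) = 3583.5(T − 42.9)
3739.2 T = 84036 + 15570 + 153733 = 253339
T ≈ 67.75 °C — below 100 °C, confirming all the steam condensed.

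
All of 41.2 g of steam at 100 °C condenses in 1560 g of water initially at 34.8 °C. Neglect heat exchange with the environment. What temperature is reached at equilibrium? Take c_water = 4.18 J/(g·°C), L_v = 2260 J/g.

T_f ≈ 50.4 °C

Sum of m c ΔT and latent-heat terms is zero:
steam→water at 100 °C releases m L_v = 41.2×2260 = 93112; condensate cools 100→T: 41.2×4.18×(T − 100) = 172.22(T − 100); water warms: 1560×4.18×(T − 34.8) = 6520.8(T − 34.8)
6693 T = 93112 + 17222 + 226924 = 337257
T ≈ 50.39 °C — below 100 °C, confirming all the steam condensed.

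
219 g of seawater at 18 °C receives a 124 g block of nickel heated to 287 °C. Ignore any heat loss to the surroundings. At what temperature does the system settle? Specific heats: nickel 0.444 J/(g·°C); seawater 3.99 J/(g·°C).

T_f ≈ 33.9 °C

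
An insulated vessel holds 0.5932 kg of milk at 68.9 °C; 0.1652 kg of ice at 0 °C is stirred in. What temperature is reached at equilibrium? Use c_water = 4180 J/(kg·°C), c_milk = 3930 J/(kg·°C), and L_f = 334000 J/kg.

T_f ≈ 34.9 °C

Conservation of energy gives ΣQ = 0:
fusion: m_ice L_f = 0.1652·334000 = 55177
  meltwater 0→T: 0.1652·4180·T = 690.54 T
  milk: 2331.3(T − 68.9)
3021.8 T = 160625 − 55177 = 105448
T ≈ 34.90 °C — above 0 °C, consistent with complete melting.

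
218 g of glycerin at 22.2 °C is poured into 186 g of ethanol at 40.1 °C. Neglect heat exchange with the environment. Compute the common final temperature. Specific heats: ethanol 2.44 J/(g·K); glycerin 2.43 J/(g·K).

T_f ≈ 30.5 °C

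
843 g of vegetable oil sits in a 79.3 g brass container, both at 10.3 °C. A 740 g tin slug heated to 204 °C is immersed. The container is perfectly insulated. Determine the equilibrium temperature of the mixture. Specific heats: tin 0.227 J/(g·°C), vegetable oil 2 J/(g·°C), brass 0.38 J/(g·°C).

T_f ≈ 27.6 °C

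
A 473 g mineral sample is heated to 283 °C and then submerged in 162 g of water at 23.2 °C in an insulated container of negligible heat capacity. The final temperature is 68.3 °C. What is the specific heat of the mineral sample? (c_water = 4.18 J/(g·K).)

c ≈ 0.301 J/(g·K)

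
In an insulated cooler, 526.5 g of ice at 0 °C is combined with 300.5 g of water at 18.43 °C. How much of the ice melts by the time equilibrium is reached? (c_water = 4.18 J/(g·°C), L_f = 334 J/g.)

m_melted ≈ 69.3 g

Cooling the water to 0 °C releases 300.5·4.18·18.43 = 23150 J.
To melt every bit of ice: 526.5·334 = 175851 J.
Since 23150 < 175851 J, not all the ice melts; equilibrium is at 0 °C.
Mass melted = 23150/334 ≈ 69.31 g.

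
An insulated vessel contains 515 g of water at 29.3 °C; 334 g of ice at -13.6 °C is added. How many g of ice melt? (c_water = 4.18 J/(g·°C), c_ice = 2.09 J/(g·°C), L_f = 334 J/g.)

Water can give up m c ΔT = 515×4.18×29.3 = 63074 J before reaching 0 °C.
Warming the ice to 0 °C takes 334×2.09×13.6 = 9493.6 J, leaving 53580 J for melting.
Melting all 334 g of ice would need 334×334 = 111556 J.
That's not enough to melt it all — equilibrium is at 0 °C with ice remaining.
m_melt = 53580 / L_f = 160.4 g.

m_melted ≈ 160 g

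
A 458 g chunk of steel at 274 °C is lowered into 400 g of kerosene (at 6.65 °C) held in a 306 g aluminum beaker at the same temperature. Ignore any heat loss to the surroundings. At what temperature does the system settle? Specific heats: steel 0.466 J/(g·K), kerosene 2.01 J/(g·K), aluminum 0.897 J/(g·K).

T_f ≈ 50.8 °C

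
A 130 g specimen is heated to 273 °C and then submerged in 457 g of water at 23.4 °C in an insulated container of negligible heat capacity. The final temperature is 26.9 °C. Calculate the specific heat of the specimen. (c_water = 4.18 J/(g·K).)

c ≈ 0.209 J/(g·K)

m_s c (T_s − T_f) = m_water c_water (T_f − T_0):
130·c·(273 − 26.9) = 457·4.18·(26.9 − 23.4)
31993 c = 6685.9  ⇒  c ≈ 0.209 J/(g·K)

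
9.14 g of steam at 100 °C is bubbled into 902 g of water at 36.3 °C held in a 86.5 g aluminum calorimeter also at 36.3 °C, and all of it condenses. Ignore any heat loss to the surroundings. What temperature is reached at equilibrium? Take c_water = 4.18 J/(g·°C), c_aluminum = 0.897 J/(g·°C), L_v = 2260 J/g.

T_f ≈ 42.2 °C

Heat gained plus heat lost sum to zero:
latent heat released on condensation: 9.14×2260 = 20656
  condensed water 100 °C→T: 38.21(T − 100)
  original water: 3770.4(T − 36.3)
  aluminum cup: 86.5×0.897×(T − 36.3) = 77.59(T − 36.3)
3886.2 T = 20656 + 3820.5 + 139681 = 164158
T ≈ 42.24 °C (< 100 °C, so full condensation is consistent).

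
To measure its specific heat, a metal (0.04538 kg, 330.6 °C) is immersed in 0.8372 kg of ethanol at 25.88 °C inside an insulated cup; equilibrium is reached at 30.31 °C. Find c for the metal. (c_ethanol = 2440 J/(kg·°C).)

Energy conservation, ΣQ = 0:
0.04538·c·(30.31 − 330.6) + 0.8372·2440·(30.31 − 25.88) = 0
-13.63 c = -9049.5
c = -9049.5/-13.63 ≈ 664.1 J/(kg·°C)

c ≈ 664 J/(kg·°C)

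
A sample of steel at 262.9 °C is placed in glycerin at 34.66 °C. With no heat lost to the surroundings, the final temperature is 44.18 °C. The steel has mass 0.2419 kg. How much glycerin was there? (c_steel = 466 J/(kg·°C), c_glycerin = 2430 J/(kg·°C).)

m ≈ 1.07 kg

Heat lost by the steel = heat gained by the glycerin:
0.2419·466·(262.9 − 44.18) = m·2430·(44.18 − 34.66)
23134 m = 24655  ⇒  m ≈ 1.066 kg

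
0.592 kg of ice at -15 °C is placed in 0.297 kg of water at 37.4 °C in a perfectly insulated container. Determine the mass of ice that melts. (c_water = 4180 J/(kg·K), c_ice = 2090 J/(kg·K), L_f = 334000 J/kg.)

Cooling the water to 0 °C releases 0.297·4180·37.4 = 46431 J.
Warming the ice to 0 °C takes 0.592·2090·15 = 18559 J, leaving 27871 J for melting.
To melt every bit of ice: 0.592·334000 = 197728 J.
27871 J < 197728 J, so only part of the ice melts and the system sits at 0 °C.
Mass melted = 27871/334000 ≈ 0.08345 kg.

m_melted ≈ 0.0834 kg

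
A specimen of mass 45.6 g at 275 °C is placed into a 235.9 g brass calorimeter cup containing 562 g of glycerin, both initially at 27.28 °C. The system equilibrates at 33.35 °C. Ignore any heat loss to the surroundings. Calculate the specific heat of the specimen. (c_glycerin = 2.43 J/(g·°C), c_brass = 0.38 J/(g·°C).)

Setting the total heat transfer to zero:
45.6×c×(33.35 − 275) + 562×2.43×(33.35 − 27.28) + 235.9×0.38×(33.35 − 27.28) = 0
-11019 c = -8833.7
c = -8833.7/-11019 ≈ 0.8017 J/(g·°C)

c ≈ 0.802 J/(g·°C)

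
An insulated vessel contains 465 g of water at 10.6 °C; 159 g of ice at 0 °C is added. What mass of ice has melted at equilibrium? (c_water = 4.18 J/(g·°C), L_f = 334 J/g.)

Heat available from the water dropping to 0 °C: 465×4.18×10.6 = 20603 J.
To melt every bit of ice: 159×334 = 53106 J.
That's not enough to melt it all — equilibrium is at 0 °C with ice remaining.
m_melt = 20603 / L_f = 61.69 g.

m_melted ≈ 61.7 g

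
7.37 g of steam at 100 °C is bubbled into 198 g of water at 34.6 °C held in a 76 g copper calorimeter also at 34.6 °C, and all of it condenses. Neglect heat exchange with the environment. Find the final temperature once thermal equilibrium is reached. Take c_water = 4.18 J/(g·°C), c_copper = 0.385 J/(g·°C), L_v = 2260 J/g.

Net heat exchanged in the isolated system is zero:
steam→water at 100 °C releases m L_v = 7.37·2260 = 16656
  condensate cools 100→T: 7.37·4.18·(T − 100) = 30.81(T − 100)
  original water: 827.64(T − 34.6)
  copper cup: 76·0.385·(T − 34.6) = 29.26(T − 34.6)
887.71 T = 16656 + 3080.7 + 29649 = 49386
T ≈ 55.63 °C, under the boiling point, so the assumption holds.

T_f ≈ 55.6 °C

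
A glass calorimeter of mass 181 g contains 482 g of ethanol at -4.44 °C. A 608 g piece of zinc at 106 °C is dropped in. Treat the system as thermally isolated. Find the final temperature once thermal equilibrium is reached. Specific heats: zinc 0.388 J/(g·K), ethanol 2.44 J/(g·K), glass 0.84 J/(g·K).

T_f ≈ 12.2 °C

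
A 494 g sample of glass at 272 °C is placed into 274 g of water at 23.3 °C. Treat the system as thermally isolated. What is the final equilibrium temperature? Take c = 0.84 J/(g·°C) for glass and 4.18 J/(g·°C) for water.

T_f ≈ 89.4 °C

T_f is the heat-capacity-weighted average of the initial temperatures:
T_f = (414.96*272 + 1145.3*23.3) / (414.96 + 1145.3)
    = 139555 / 1560.3 ≈ 89.44 °C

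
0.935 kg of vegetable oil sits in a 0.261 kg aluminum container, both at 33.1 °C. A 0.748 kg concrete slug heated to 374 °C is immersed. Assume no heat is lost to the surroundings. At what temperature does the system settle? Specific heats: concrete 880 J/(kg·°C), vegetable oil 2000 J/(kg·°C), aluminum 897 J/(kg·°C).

Heat gained plus heat lost sum to zero:
0.748*880*(T − 374) + 0.935*2000*(T − 33.1) + 0.261*897*(T − 33.1) = 0
2762.4 T = 315828
T = 315828 / 2762.4 = 114 °C

T_f ≈ 114.3 °C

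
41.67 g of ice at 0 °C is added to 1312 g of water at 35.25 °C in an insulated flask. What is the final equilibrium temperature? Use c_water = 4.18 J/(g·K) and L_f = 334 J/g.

T_f ≈ 31.7 °C

Setting the total heat transfer to zero:
fusion: m_ice L_f = 41.67·334 = 13918; meltwater 0→T: 41.67·4.18·T = 174.18 T; water cools: 1312·4.18·(T − 35.25) = 5484.2(T − 35.25)
5658.3 T = 193317 − 13918 = 179399
T ≈ 31.71 °C — above 0 °C, consistent with complete melting.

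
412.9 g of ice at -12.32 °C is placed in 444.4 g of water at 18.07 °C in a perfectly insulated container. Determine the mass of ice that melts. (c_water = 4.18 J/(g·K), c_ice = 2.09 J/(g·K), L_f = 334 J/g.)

Cooling the water to 0 °C releases 444.4·4.18·18.07 = 33567 J.
Warming the ice to 0 °C takes 412.9·2.09·12.32 = 10632 J, leaving 22935 J for melting.
Melting all 412.9 g of ice would need 412.9·334 = 137909 J.
That's not enough to melt it all — equilibrium is at 0 °C with ice remaining.
m_melted·334 = 22935  ⇒  m_melted ≈ 68.67 g.

m_melted ≈ 68.7 g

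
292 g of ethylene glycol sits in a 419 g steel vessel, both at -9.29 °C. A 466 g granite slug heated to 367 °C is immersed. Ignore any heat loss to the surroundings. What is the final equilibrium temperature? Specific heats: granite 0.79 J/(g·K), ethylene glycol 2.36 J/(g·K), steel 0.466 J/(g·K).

T_f ≈ 101.3 °C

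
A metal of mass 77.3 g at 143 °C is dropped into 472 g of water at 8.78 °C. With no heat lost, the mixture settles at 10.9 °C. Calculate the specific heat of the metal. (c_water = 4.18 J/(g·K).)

Let T be the final temperature. ΣQ_i = 0:
77.3·c·(10.9 − 143) + 472·4.18·(10.9 − 8.78) = 0
-10211 c = -4182.7
c = -4182.7/-10211 ≈ 0.4096 J/(g·K)

c ≈ 0.41 J/(g·K)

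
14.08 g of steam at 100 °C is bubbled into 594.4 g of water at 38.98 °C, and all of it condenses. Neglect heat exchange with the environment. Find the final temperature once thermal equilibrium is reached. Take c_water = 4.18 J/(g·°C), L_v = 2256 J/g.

Setting the total heat transfer to zero:
condense steam: −14.08×2256 = −31764
  condensate cools 100→T: 14.08×4.18×(T − 100) = 58.85(T − 100)
  water warms: 594.4×4.18×(T − 38.98) = 2484.6(T − 38.98)
2543.4 T = 31764 + 5885.4 + 96849 = 134499
T ≈ 52.88 °C, under the boiling point, so the assumption holds.

T_f ≈ 52.9 °C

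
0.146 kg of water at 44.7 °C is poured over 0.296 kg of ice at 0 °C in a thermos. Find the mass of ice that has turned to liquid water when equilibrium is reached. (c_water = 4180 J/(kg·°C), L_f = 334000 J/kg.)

Heat available from the water dropping to 0 °C: 0.146×4180×44.7 = 27280 J.
Fully melting the ice requires m_ice L_f = 0.296×334000 = 98864 J.
Since 27280 < 98864 J, not all the ice melts; equilibrium is at 0 °C.
m_melt = 27280 / L_f = 0.08168 kg.

m_melted ≈ 0.0817 kg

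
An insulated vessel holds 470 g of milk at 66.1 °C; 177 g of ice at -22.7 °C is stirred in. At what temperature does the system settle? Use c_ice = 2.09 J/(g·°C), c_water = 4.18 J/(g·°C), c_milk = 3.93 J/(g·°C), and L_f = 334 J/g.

T_f ≈ 21.1 °C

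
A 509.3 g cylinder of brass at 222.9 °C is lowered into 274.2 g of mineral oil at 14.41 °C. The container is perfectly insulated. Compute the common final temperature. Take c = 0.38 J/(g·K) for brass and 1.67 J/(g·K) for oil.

T_f ≈ 76.3 °C

Let T be the final temperature. ΣQ_i = 0:
509.3·0.38·(T − 222.9) + 274.2·1.67·(T − 14.41) = 0
(193.53 + 457.91) T = 193.53·222.9 + 457.91·14.41
T = 49737 / 651.45 = 76.3 °C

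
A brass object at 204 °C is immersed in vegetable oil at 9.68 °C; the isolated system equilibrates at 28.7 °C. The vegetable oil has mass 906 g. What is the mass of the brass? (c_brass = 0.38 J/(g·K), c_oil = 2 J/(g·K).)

Conservation of energy gives ΣQ = 0:
m·0.38·(28.7 − 204) + 906·2·(28.7 − 9.68) = 0
-66.61 m = -34464
m = -34464/-66.61 ≈ 517.4 g

m ≈ 517 g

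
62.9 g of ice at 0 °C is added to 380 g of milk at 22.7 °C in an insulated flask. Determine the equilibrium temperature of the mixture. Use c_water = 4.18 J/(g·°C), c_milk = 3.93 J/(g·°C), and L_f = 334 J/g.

T_f ≈ 7.3 °C

Sum of m c ΔT and latent-heat terms is zero:
melt ice: 62.9×334 = 21009; meltwater 0→T: 62.9×4.18×T = 262.92 T; milk cools: 380×3.93×(T − 22.7) = 1493.4(T − 22.7)
1756.3 T = 33900 − 21009 = 12892
T ≈ 7.34 °C (positive, so assuming full melt was valid).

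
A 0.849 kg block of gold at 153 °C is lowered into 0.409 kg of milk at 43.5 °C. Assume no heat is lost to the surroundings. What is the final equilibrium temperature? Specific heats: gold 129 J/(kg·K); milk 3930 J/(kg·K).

T_f ≈ 50.5 °C

Heat lost by the gold equals heat gained by the milk:
0.849×129×(153 − T) = 0.409×3930×(T − 43.5)
109.52(153 − T) = 1607.4(T − 43.5)
1716.9 T = 86677  ⇒  T ≈ 50.49 °C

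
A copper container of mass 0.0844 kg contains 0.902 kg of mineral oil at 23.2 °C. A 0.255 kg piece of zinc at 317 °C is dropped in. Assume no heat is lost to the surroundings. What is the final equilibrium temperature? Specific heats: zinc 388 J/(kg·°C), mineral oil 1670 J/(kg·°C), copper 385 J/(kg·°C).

T_f ≈ 40.9 °C

Energy conservation, ΣQ = 0:
0.255·388·(T − 317) + 0.902·1670·(T − 23.2) + 0.0844·385·(T − 23.2) = 0
1637.8 T = 67065
T = 67065/1637.8 ≈ 40.95 °C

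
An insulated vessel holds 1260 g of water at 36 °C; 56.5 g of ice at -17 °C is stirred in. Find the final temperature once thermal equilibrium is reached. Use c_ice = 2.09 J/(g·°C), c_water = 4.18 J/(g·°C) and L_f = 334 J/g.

T_f ≈ 30.7 °C

Sum of m c ΔT and latent-heat terms is zero:
warm ice to 0 °C: 56.5·2.09·(0 − (-17)) = 2007.4; latent heat to melt: 56.5·334 = 18871; meltwater 0→T: 56.5·4.18·T = 236.17 T; water: 5266.8(T − 36)
5503 T = 189605 − 20878 = 168726
T ≈ 30.66 °C (positive, so assuming full melt was valid).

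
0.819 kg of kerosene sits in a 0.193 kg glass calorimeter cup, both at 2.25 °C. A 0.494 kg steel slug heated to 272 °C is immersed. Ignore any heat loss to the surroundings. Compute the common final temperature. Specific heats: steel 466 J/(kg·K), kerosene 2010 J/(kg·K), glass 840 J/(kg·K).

T_f ≈ 32.7 °C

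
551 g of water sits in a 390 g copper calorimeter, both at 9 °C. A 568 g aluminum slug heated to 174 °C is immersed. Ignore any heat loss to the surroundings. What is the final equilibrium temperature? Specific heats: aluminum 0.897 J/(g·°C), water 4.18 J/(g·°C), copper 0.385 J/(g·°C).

T_f is the heat-capacity-weighted average of the initial temperatures:
T_f = (509.5·174 + 2303.2·9 + 150.15·9) / (509.5 + 2303.2 + 150.15)
    = 110732 / 2962.8 ≈ 37.37 °C

T_f ≈ 37.4 °C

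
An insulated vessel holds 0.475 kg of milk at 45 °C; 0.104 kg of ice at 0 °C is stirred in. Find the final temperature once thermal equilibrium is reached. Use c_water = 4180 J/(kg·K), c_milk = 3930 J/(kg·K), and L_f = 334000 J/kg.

T_f ≈ 21.4 °C

Heat gained plus heat lost sum to zero:
melt ice: 0.104×334000 = 34736
  warm the meltwater: 434.72 T
  milk: 1866.8(T − 45)
2301.5 T = 84004 − 34736 = 49268
T ≈ 21.41 °C (positive, so assuming full melt was valid).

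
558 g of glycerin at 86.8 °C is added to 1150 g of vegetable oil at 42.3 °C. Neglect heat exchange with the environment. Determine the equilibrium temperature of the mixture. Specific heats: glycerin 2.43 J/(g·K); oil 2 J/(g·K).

T_f ≈ 58.8 °C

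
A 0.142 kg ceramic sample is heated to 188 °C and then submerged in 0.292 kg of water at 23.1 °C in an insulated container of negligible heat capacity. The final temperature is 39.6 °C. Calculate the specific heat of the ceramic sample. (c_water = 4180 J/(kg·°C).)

c ≈ 956 J/(kg·°C)

Taking heat into each body as positive, Σ m c ΔT = 0:
0.142·c·(39.6 − 188) + 0.292·4180·(39.6 − 23.1) = 0
-21.07 c = -20139
c = -20139/-21.07 ≈ 955.7 J/(kg·°C)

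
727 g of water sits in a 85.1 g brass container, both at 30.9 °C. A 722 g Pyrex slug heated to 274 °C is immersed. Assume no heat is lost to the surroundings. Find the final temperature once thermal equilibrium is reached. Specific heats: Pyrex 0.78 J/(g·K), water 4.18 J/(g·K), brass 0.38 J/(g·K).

T_f = Σ m_i c_i T_i / Σ m_i c_i:
T_f = (563.16*274 + 3038.9*30.9 + 32.34*30.9) / (563.16 + 3038.9 + 32.34)
    = 249206 / 3634.4 ≈ 68.57 °C

T_f ≈ 68.6 °C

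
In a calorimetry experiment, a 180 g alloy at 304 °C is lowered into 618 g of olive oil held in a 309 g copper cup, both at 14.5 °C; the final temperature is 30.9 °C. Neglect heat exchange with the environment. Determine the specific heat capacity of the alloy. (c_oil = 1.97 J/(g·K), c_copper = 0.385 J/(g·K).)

c ≈ 0.446 J/(g·K)

Heat gained plus heat lost sum to zero:
180·c·(30.9 − 304) + 618·1.97·(30.9 − 14.5) + 309·0.385·(30.9 − 14.5) = 0
-49158 c = -21917
c = -21917/-49158 ≈ 0.4459 J/(g·K)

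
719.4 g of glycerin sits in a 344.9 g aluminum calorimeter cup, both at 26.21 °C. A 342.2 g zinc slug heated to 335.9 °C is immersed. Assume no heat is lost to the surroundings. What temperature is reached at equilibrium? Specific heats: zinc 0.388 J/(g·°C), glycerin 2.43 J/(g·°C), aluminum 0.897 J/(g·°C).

T_f ≈ 45.0 °C

Taking heat into each body as positive, Σ m c ΔT = 0:
342.2*0.388*(T − 335.9) + 719.4*2.43*(T − 26.21) + 344.9*0.897*(T − 26.21) = 0
(132.77 + 1748.1 + 309.38) T = 132.77*335.9 + 1748.1*26.21 + 309.38*26.21
T = 98526 / 2190.3 = 45 °C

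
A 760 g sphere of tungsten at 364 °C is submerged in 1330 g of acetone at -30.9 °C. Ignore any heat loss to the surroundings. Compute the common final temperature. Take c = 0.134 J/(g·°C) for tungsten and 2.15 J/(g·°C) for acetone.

T_f ≈ -17.3 °C

|Q_tungsten| = |Q_acetone|:
760*0.134*(364 − T) = 1330*2.15*(T − (-30.9))
101.84(364 − T) = 2859.5(T − (-30.9))
2961.3 T = -51289  ⇒  T ≈ -17.32 °C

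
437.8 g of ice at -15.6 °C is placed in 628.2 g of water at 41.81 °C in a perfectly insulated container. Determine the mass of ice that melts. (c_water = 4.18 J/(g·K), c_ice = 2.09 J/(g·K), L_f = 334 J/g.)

m_melted ≈ 286 g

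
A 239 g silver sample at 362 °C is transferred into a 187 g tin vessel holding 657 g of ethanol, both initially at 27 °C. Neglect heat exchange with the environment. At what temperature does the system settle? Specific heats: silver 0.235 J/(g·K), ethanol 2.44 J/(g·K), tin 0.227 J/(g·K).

T_f ≈ 38.1 °C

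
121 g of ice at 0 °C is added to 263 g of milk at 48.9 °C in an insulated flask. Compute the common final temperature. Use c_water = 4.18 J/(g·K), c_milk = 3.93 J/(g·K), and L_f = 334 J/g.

Sum of m c ΔT and latent-heat terms is zero:
latent heat to melt: 121×334 = 40414
  warm the meltwater: 505.78 T
  milk: 1033.6(T − 48.9)
1539.4 T = 50543 − 40414 = 10129
T ≈ 6.58 °C. Since T > 0 °C, the all-ice-melts assumption holds.

T_f ≈ 6.6 °C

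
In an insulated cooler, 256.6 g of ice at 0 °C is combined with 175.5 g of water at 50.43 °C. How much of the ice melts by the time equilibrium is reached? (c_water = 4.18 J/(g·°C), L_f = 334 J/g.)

Cooling the water to 0 °C releases 175.5·4.18·50.43 = 36995 J.
To melt every bit of ice: 256.6·334 = 85704 J.
36995 J < 85704 J, so only part of the ice melts and the system sits at 0 °C.
m_melted·334 = 36995  ⇒  m_melted ≈ 110.8 g.

m_melted ≈ 111 g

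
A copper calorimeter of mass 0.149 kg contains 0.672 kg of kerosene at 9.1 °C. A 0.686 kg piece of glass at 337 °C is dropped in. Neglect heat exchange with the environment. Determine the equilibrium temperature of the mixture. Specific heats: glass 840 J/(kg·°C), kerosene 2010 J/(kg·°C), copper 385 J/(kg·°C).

T_f ≈ 104.3 °C

T_f is the heat-capacity-weighted average of the initial temperatures:
T_f = (576.24*337 + 1350.7*9.1 + 57.36*9.1) / (576.24 + 1350.7 + 57.36)
    = 207006 / 1984.3 ≈ 104.32 °C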